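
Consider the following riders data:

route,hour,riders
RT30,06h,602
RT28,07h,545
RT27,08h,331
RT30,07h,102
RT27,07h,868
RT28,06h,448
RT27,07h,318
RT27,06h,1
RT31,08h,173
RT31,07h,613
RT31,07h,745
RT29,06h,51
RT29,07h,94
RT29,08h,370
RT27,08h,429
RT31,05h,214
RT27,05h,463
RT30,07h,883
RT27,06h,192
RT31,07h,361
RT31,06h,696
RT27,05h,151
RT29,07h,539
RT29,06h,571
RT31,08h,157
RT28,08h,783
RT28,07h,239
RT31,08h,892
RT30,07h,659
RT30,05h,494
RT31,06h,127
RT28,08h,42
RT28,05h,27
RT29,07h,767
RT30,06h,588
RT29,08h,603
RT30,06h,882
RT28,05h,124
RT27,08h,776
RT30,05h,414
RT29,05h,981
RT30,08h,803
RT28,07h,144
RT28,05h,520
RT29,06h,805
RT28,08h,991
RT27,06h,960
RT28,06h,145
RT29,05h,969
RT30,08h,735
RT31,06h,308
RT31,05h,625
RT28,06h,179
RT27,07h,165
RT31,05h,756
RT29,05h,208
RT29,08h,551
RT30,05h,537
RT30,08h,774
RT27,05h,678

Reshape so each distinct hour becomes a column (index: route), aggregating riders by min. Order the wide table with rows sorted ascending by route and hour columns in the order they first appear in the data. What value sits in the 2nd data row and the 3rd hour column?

42

With rows sorted ascending by route, row 2 is route=RT28. hour columns in first-appearance order: 06h, 07h, 08h, 05h; column 3 is 08h.
Long rows with route=RT28, hour=08h: min(783, 42, 991) = 42.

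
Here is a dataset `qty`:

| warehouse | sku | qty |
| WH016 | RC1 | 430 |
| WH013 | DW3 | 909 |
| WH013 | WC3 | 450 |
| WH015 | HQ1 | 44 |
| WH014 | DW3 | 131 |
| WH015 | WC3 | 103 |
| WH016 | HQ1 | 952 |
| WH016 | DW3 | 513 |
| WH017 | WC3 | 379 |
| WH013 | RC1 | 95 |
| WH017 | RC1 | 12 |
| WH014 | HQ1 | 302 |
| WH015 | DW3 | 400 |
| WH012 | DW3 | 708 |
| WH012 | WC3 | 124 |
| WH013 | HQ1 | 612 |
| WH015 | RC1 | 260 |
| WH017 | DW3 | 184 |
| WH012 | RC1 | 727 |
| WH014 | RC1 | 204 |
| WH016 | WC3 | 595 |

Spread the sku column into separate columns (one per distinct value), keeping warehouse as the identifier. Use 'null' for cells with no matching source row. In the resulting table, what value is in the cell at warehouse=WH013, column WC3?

The long row with warehouse=WH013, sku=WC3 has qty=450.

450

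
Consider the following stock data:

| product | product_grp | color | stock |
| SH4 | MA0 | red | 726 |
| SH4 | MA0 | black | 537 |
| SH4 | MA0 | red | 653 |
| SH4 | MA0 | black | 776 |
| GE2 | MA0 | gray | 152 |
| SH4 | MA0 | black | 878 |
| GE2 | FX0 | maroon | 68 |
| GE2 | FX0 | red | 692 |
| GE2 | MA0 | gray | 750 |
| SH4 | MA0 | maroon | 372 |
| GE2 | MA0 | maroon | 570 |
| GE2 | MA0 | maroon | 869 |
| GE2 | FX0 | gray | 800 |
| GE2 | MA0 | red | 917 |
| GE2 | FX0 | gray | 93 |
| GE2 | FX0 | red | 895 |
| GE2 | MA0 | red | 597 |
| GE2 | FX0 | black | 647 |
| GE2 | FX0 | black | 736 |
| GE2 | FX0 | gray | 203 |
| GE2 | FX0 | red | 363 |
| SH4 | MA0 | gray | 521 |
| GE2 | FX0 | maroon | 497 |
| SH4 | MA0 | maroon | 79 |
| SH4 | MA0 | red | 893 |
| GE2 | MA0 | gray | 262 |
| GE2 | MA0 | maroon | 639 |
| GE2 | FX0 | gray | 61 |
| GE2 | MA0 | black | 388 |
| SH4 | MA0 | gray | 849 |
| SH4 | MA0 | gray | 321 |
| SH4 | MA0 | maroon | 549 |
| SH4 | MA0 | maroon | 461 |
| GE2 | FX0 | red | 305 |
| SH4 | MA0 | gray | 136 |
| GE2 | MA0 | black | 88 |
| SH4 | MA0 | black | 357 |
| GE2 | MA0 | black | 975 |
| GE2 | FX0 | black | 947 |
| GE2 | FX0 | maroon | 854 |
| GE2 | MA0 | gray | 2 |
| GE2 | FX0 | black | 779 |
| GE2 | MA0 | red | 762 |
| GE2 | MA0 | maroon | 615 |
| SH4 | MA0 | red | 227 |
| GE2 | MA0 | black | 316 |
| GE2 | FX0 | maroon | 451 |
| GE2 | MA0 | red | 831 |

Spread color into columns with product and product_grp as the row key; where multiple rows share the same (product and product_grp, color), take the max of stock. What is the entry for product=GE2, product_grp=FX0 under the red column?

Rows with product=GE2, product_grp=FX0 and color=red: stock values are 692, 895, 363, 305.
max(692, 895, 363, 305) = 895.

895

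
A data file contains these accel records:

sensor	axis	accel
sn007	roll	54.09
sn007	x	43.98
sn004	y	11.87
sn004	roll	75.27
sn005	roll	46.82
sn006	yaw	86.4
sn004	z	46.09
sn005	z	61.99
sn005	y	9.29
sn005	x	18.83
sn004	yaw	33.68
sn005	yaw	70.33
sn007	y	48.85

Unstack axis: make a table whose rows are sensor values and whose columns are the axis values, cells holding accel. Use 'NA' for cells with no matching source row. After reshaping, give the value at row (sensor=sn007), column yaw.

NA

No long-format row has sensor=sn007 and axis=yaw, so the cell is NA.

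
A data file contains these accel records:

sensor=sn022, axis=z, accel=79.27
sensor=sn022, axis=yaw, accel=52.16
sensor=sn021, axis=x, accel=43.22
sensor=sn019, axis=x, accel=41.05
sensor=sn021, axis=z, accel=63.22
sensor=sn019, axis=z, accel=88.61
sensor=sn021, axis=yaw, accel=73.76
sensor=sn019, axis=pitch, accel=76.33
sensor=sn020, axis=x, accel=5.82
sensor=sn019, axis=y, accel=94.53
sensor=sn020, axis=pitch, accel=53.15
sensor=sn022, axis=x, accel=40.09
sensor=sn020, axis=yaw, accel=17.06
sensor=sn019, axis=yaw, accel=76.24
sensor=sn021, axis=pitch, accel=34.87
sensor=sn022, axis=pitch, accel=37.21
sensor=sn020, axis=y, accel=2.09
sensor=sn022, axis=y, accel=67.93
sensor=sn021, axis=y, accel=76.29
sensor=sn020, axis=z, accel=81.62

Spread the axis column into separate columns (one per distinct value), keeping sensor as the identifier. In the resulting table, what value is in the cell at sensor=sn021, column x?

Wide layout: rows indexed by sensor, columns are the 5 distinct axis values (z, yaw, x, pitch, y).
Cell (sensor=sn021, axis=x) draws from the long row where sensor=sn021 and axis=x, which has accel=43.22.

43.22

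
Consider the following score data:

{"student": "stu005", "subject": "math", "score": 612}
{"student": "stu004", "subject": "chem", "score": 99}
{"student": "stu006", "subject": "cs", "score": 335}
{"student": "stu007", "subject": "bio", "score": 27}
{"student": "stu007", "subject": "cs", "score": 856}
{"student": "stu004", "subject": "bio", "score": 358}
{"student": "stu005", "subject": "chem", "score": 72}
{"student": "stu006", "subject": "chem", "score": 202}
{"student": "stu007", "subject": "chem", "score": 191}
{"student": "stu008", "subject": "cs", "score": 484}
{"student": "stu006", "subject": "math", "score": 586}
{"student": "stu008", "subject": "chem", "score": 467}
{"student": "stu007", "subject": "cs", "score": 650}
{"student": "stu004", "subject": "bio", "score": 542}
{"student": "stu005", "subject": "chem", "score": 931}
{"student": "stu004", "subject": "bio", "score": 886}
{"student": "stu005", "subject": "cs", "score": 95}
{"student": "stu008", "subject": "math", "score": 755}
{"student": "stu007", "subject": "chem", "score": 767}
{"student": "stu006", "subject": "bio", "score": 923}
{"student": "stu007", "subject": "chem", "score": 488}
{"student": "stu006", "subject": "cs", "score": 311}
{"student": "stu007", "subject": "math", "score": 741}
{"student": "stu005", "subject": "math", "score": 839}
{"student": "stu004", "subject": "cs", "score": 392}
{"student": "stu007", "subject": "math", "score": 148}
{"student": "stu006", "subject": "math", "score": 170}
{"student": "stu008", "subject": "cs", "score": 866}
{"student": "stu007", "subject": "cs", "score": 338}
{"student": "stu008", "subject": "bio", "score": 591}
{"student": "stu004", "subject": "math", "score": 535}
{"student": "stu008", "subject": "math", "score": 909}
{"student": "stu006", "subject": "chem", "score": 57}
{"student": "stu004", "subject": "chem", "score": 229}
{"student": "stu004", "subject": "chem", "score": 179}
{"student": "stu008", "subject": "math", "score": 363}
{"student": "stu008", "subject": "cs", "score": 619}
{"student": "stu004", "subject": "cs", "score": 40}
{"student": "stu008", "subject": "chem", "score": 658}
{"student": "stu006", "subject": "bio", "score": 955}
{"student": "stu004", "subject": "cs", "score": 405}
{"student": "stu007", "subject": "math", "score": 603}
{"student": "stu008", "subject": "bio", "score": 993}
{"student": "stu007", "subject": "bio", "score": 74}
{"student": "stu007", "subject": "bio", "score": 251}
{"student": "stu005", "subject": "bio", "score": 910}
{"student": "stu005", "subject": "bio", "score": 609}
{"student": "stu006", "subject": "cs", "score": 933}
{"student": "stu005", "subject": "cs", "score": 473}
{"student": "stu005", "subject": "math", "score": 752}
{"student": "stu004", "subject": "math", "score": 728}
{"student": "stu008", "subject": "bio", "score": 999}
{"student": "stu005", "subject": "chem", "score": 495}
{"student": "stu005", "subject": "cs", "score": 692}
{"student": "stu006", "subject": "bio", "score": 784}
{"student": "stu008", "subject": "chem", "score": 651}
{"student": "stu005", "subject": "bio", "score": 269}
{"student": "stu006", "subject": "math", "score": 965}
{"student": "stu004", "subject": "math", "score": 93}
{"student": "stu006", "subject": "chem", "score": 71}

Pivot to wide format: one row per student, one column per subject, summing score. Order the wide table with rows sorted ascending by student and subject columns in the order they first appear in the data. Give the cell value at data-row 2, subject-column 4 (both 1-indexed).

With rows sorted ascending by student, row 2 is student=stu005. subject columns in first-appearance order: math, chem, cs, bio; column 4 is bio.
Long rows with student=stu005, subject=bio: 910 + 609 + 269 = 1788.

1788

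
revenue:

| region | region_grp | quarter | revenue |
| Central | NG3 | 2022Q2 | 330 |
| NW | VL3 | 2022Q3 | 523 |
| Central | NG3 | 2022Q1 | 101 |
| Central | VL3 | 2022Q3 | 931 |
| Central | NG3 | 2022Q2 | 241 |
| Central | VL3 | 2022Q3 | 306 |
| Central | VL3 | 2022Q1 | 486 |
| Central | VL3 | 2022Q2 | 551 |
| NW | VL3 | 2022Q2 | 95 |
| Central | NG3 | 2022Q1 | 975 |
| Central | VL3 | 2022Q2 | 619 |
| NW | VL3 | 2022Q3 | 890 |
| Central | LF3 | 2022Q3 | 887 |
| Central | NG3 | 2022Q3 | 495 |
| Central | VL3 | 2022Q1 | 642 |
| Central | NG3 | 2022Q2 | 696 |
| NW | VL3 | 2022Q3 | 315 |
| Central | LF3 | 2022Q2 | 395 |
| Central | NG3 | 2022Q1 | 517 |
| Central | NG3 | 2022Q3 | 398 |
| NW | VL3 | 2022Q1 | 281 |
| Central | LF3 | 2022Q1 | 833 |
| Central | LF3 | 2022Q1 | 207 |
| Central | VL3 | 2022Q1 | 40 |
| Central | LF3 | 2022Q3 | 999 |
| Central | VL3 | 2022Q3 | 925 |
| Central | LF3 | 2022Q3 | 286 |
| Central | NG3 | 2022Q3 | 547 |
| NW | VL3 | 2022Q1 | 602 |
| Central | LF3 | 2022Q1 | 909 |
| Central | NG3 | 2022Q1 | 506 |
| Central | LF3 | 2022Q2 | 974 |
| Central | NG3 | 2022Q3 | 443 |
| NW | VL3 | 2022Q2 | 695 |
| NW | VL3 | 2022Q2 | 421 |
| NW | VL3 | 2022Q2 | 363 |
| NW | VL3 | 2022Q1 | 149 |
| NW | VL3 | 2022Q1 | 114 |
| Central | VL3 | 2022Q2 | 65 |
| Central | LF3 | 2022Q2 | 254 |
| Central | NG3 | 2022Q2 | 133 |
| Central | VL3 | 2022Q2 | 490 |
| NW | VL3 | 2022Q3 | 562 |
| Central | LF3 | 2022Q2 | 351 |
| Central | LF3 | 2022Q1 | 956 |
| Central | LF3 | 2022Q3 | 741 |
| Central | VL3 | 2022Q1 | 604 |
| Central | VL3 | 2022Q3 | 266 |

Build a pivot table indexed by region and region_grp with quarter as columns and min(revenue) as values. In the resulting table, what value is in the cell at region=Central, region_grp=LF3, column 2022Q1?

207

Rows with region=Central, region_grp=LF3 and quarter=2022Q1: revenue values are 833, 207, 909, 956.
min(833, 207, 909, 956) = 207.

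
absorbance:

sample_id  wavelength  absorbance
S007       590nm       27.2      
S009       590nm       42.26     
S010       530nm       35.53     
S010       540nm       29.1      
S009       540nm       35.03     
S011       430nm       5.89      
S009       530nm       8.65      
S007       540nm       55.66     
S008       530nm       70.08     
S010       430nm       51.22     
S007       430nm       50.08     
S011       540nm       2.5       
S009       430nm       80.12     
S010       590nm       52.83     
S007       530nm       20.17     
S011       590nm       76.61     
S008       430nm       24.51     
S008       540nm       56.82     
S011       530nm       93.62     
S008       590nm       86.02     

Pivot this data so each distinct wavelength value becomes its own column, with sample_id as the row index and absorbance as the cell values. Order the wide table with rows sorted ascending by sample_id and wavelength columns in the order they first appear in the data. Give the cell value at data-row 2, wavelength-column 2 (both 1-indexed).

With rows sorted ascending by sample_id, row 2 is sample_id=S008. wavelength columns in first-appearance order: 590nm, 530nm, 540nm, 430nm; column 2 is 530nm.
Long rows with sample_id=S008, wavelength=530nm: absorbance = 70.08.

70.08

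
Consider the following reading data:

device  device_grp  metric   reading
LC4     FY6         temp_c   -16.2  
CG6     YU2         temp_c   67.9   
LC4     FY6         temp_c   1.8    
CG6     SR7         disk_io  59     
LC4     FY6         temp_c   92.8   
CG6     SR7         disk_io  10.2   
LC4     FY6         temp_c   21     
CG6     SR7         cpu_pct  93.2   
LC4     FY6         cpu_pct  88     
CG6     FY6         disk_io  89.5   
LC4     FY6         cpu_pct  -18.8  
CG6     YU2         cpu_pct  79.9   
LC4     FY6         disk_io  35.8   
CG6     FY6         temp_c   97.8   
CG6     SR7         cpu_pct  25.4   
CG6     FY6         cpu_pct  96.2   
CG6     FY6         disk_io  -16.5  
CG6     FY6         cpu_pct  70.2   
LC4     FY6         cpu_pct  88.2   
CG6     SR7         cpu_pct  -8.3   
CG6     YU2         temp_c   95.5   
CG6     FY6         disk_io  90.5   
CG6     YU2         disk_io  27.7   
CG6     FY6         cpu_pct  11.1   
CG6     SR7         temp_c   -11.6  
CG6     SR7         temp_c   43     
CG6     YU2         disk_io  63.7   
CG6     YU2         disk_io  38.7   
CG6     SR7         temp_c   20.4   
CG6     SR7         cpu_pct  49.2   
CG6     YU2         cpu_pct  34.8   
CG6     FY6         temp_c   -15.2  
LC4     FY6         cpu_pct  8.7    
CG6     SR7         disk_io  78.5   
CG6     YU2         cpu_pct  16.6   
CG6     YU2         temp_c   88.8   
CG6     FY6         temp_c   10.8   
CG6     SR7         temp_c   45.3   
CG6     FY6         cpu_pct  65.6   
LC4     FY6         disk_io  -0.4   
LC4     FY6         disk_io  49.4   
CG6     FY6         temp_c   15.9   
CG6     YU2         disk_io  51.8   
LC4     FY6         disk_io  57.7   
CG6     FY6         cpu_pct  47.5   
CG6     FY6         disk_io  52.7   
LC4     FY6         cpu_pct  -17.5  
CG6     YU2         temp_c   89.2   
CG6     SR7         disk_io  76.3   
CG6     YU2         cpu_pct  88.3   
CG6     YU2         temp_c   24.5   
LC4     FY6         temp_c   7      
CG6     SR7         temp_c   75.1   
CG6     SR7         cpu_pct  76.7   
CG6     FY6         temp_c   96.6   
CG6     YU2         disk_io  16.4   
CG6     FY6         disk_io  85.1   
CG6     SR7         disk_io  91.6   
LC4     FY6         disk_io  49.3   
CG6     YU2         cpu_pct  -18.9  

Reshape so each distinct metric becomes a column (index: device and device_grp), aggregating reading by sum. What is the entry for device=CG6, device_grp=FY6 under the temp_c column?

205.9

Rows with device=CG6, device_grp=FY6 and metric=temp_c: reading values are 97.8, -15.2, 10.8, 15.9, 96.6.
97.8 + -15.2 + 10.8 + 15.9 + 96.6 = 205.9.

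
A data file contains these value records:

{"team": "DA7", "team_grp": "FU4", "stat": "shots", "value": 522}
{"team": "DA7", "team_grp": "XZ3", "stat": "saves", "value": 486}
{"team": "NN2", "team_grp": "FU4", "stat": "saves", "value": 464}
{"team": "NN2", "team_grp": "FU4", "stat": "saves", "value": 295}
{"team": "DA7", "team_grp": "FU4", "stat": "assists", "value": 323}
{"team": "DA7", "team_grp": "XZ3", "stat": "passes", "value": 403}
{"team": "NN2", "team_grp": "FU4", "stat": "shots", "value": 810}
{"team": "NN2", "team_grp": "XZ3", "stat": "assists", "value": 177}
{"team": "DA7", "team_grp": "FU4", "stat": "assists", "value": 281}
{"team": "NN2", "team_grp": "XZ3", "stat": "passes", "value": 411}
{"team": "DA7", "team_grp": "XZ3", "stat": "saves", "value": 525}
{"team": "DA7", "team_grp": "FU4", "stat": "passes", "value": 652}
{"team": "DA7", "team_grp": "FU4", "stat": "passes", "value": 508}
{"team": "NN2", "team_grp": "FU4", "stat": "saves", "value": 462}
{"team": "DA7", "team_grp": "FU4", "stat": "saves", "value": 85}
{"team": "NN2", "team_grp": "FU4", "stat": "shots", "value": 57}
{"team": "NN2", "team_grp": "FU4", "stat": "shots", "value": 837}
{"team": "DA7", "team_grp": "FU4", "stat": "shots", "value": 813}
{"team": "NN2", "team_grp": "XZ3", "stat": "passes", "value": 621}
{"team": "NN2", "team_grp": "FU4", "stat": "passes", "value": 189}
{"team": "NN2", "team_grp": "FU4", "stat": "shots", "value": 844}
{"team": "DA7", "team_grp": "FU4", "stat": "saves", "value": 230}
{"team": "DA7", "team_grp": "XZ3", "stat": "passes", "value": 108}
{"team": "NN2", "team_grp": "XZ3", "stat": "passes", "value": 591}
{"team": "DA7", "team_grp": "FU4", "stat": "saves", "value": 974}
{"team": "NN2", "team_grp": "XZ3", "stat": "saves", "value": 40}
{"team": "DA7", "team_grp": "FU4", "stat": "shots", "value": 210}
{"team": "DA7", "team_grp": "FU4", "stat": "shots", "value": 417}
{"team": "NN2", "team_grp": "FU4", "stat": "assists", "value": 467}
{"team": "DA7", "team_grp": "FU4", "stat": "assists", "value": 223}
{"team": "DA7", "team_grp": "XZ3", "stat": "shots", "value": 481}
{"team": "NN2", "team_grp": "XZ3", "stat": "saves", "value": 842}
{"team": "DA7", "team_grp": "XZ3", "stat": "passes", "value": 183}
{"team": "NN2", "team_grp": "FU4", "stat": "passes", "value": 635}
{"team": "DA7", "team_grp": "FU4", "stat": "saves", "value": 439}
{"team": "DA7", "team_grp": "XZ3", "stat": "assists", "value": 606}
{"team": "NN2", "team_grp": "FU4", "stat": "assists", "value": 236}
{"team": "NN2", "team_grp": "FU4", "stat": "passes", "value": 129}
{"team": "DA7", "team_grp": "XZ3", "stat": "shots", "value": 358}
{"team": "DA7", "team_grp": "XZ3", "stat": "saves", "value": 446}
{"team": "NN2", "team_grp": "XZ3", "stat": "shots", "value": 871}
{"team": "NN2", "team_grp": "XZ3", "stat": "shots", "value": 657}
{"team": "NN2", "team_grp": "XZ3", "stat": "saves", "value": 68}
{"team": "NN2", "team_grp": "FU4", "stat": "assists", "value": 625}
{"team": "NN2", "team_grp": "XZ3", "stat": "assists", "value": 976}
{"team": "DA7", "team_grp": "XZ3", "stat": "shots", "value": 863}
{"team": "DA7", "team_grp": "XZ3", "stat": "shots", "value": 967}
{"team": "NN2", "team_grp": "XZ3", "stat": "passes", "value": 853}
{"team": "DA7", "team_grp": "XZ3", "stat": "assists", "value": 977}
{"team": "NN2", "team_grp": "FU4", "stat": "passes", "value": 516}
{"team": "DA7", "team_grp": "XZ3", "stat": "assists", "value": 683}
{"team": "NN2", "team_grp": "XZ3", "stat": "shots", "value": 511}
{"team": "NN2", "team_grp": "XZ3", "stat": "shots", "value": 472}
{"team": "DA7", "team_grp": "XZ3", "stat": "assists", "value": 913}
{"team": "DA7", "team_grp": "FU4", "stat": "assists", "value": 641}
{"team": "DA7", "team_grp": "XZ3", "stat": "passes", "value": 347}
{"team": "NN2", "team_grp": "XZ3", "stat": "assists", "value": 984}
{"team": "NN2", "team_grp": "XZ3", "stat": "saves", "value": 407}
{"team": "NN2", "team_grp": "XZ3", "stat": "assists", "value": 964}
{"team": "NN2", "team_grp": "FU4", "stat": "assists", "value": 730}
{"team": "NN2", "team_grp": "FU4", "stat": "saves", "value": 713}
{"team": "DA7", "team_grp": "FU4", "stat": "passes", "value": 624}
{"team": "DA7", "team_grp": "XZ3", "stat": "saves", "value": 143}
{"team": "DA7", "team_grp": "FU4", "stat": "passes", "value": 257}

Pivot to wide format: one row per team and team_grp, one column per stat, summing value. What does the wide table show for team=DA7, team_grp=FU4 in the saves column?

Rows with team=DA7, team_grp=FU4 and stat=saves: value values are 85, 230, 974, 439.
85 + 230 + 974 + 439 = 1728.

1728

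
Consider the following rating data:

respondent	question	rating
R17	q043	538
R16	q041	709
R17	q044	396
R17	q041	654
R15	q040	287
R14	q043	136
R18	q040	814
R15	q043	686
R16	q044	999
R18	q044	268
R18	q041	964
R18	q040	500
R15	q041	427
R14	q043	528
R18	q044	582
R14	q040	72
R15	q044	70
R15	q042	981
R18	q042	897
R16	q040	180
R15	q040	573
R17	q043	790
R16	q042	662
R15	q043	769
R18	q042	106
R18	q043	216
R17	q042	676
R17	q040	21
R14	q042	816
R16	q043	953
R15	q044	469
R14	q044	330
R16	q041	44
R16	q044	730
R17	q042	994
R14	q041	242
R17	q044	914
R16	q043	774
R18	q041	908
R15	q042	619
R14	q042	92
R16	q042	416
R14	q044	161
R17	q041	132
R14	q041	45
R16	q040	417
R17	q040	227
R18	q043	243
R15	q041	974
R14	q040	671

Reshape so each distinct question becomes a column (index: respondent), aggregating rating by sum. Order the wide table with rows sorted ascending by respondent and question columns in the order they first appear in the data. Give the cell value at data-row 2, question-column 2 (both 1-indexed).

1401

With rows sorted ascending by respondent, row 2 is respondent=R15. question columns in first-appearance order: q043, q041, q044, q040, q042; column 2 is q041.
Long rows with respondent=R15, question=q041: 427 + 974 = 1401.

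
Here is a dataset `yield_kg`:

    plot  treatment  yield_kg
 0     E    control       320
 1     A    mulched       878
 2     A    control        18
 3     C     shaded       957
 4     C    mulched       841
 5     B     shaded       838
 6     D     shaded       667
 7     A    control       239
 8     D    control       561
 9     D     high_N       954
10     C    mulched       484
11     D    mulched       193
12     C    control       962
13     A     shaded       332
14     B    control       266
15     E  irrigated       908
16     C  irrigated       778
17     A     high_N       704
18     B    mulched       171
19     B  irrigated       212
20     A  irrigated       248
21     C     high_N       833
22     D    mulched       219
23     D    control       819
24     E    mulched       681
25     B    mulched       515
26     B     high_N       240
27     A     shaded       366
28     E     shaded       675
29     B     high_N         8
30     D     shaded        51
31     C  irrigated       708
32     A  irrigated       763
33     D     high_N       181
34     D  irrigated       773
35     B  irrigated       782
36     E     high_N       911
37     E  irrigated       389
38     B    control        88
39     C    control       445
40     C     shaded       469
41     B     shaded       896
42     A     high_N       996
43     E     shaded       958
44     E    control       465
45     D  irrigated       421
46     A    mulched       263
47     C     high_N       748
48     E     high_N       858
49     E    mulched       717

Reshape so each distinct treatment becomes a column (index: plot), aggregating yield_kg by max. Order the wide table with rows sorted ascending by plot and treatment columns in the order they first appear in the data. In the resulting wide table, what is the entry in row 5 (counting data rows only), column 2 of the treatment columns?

717

With rows sorted ascending by plot, row 5 is plot=E. treatment columns in first-appearance order: control, mulched, shaded, high_N, irrigated; column 2 is mulched.
Long rows with plot=E, treatment=mulched: max(681, 717) = 717.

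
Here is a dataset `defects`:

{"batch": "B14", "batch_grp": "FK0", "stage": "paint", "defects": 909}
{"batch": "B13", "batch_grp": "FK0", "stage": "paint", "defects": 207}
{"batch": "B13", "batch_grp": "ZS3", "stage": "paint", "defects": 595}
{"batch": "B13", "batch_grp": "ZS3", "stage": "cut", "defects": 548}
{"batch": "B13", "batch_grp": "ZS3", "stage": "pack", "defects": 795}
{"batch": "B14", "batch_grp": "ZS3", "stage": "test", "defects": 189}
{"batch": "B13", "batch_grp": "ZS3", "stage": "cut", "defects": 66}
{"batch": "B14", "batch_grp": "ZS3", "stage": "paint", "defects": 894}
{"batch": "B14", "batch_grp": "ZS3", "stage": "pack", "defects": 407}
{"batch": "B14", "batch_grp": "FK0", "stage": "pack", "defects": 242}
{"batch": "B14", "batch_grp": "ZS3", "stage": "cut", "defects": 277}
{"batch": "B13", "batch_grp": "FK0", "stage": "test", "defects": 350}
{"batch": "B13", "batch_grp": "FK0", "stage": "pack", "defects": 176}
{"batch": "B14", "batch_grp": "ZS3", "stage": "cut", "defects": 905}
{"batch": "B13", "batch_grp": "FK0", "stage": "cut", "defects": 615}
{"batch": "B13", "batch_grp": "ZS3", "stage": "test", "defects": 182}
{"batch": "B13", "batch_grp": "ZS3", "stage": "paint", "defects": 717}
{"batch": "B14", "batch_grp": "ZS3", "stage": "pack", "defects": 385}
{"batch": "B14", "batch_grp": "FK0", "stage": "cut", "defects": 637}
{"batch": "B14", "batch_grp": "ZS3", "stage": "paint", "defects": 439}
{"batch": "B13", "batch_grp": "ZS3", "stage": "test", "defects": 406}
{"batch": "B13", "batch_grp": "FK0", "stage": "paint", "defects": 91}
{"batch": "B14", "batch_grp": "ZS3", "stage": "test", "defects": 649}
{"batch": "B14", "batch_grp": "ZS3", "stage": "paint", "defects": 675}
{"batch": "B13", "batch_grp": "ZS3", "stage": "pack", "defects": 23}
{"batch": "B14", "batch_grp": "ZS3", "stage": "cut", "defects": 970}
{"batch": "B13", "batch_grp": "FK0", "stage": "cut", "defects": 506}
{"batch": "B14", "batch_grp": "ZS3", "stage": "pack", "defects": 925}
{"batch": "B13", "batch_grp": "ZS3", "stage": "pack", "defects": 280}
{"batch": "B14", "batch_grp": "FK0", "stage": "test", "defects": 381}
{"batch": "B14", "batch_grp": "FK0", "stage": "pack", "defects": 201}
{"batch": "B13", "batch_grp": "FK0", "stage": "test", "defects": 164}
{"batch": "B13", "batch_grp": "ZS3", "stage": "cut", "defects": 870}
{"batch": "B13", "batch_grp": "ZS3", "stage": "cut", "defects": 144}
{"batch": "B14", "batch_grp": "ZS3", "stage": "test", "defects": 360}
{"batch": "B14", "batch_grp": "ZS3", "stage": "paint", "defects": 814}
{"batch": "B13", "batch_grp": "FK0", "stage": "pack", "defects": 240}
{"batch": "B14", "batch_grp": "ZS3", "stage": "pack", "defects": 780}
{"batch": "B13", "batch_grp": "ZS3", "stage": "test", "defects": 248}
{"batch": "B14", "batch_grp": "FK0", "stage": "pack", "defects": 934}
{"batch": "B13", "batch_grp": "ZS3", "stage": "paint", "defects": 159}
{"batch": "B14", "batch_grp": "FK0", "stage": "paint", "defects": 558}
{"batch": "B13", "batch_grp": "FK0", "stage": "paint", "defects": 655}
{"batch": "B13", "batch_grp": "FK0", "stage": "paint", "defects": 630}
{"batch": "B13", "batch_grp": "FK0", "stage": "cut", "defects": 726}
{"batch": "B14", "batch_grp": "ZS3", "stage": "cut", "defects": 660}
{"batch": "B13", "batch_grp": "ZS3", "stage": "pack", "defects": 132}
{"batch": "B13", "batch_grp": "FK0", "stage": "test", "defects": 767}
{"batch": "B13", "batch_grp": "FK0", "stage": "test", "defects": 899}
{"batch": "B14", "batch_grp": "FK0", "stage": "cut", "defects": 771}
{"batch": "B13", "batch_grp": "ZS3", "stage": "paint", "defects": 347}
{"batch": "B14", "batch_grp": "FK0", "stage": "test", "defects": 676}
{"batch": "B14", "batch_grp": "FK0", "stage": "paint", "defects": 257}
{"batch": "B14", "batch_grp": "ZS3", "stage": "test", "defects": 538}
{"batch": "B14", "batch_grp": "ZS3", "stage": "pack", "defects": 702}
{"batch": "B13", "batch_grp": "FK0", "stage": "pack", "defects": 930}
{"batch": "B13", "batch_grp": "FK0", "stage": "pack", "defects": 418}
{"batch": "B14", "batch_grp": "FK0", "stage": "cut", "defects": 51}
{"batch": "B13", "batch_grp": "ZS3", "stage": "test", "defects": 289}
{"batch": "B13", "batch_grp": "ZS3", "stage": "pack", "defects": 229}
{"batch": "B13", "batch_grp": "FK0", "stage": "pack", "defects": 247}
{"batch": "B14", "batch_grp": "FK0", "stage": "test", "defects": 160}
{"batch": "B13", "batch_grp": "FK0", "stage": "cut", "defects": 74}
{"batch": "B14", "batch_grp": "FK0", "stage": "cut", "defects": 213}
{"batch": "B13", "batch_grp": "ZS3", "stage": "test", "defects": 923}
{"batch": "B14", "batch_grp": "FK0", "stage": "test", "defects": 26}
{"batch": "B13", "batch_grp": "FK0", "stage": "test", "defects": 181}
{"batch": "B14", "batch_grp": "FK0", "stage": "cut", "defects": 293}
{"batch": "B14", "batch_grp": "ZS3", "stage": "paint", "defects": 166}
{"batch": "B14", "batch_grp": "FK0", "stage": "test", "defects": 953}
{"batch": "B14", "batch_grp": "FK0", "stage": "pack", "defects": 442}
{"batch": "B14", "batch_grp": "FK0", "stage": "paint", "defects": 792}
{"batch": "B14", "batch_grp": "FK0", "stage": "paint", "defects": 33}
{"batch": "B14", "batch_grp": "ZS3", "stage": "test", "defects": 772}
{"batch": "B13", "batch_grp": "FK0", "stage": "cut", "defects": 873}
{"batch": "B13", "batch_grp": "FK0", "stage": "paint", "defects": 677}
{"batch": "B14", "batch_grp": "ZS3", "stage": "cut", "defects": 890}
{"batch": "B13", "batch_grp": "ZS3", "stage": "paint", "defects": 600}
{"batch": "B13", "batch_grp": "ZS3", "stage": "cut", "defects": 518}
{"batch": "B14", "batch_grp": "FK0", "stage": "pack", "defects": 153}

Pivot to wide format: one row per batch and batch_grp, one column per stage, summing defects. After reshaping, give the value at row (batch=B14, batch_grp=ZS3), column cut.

Rows with batch=B14, batch_grp=ZS3 and stage=cut: defects values are 277, 905, 970, 660, 890.
277 + 905 + 970 + 660 + 890 = 3702.

3702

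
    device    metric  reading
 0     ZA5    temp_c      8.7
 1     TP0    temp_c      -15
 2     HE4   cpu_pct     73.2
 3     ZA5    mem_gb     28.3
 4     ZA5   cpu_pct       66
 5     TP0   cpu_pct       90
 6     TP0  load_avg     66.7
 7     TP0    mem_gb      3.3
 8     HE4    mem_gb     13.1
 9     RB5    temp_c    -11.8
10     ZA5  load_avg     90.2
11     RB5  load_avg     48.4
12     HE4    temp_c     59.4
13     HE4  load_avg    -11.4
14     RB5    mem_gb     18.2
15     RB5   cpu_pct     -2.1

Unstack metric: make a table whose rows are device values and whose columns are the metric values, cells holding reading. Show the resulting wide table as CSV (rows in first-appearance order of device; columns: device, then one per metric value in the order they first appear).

device,temp_c,cpu_pct,mem_gb,load_avg
ZA5,8.7,66,28.3,90.2
TP0,-15,90,3.3,66.7
HE4,59.4,73.2,13.1,-11.4
RB5,-11.8,-2.1,18.2,48.4

Columns: device plus the 4 distinct metric values (temp_c, cpu_pct, mem_gb, load_avg).
For example, row ZA5 column temp_c takes reading=8.7 from the long row (ZA5, temp_c).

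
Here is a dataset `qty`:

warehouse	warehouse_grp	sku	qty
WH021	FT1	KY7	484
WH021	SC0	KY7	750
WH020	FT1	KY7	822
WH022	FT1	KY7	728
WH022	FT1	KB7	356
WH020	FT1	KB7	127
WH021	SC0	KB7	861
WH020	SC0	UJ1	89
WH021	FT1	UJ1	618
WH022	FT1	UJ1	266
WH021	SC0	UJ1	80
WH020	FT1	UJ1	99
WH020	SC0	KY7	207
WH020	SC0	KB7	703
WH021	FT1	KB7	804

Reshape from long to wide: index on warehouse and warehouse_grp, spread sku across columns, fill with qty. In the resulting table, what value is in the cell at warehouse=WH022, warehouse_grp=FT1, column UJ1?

Wide layout: rows indexed by warehouse and warehouse_grp, columns are the 3 distinct sku values (KY7, KB7, UJ1).
Cell (warehouse=WH022, warehouse_grp=FT1, sku=UJ1) draws from the long row where warehouse=WH022, warehouse_grp=FT1 and sku=UJ1, which has qty=266.

266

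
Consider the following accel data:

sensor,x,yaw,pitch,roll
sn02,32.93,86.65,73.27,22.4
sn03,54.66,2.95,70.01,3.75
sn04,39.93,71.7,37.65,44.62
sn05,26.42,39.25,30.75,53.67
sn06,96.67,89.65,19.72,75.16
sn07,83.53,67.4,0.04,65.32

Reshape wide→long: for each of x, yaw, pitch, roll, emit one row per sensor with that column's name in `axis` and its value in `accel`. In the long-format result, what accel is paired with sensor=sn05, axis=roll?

53.67

Unpivoting turns each (sensor, wide-column) pair into one long row.
The wide cell at row sn05, column roll holds 53.67, so the long row (sn05, roll) has accel=53.67.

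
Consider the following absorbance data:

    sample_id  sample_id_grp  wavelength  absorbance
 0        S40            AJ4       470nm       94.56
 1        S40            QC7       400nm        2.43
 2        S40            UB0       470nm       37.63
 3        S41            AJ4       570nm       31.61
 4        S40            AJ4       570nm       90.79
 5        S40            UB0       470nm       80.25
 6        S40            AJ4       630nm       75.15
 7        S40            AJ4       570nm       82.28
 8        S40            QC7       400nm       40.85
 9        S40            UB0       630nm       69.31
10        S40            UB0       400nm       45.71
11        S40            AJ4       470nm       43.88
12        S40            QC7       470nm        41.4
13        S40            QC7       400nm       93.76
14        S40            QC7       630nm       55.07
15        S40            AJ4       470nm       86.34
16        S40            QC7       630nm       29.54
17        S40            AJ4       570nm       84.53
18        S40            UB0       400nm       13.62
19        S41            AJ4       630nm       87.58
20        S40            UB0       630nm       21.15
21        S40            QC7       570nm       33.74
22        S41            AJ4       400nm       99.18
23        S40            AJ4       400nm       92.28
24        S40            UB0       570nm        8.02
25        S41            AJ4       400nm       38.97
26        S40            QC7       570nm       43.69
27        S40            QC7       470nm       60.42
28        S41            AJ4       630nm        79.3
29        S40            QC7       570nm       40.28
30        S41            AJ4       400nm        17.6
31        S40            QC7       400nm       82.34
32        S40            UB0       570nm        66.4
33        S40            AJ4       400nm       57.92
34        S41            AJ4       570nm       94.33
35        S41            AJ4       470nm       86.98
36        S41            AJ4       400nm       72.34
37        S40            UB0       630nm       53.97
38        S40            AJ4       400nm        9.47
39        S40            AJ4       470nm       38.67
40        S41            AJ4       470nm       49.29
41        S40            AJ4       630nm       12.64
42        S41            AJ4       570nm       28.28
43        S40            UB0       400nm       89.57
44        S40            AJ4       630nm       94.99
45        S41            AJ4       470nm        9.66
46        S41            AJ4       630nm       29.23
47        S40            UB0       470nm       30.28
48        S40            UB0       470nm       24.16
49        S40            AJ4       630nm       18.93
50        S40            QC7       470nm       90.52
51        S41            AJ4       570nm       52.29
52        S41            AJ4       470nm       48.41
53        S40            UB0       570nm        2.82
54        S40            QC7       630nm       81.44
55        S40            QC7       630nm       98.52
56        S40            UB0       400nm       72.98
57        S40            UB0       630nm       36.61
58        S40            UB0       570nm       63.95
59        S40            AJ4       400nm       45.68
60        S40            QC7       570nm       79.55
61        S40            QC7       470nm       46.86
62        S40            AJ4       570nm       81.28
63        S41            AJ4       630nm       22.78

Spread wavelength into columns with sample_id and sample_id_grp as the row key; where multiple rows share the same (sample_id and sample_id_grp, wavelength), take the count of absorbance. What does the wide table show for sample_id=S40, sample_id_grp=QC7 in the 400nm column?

4

Rows with sample_id=S40, sample_id_grp=QC7 and wavelength=400nm: absorbance values are 2.43, 40.85, 93.76, 82.34.
4 rows match — count = 4.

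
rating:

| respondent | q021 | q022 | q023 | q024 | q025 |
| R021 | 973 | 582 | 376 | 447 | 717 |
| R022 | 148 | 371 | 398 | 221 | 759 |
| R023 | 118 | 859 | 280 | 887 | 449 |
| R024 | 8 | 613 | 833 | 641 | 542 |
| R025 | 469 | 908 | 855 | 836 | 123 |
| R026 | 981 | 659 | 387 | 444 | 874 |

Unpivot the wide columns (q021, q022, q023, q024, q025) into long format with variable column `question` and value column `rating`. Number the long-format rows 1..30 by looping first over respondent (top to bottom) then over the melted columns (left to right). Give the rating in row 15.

30 rows total (6 × 5). Row 15: index ⌊(15-1)/5⌋ = 2 into respondent → R023; (15-1) mod 5 = 4 into the melted columns → q025.
So row 15 is (R023, q025, 449); rating = 449.

449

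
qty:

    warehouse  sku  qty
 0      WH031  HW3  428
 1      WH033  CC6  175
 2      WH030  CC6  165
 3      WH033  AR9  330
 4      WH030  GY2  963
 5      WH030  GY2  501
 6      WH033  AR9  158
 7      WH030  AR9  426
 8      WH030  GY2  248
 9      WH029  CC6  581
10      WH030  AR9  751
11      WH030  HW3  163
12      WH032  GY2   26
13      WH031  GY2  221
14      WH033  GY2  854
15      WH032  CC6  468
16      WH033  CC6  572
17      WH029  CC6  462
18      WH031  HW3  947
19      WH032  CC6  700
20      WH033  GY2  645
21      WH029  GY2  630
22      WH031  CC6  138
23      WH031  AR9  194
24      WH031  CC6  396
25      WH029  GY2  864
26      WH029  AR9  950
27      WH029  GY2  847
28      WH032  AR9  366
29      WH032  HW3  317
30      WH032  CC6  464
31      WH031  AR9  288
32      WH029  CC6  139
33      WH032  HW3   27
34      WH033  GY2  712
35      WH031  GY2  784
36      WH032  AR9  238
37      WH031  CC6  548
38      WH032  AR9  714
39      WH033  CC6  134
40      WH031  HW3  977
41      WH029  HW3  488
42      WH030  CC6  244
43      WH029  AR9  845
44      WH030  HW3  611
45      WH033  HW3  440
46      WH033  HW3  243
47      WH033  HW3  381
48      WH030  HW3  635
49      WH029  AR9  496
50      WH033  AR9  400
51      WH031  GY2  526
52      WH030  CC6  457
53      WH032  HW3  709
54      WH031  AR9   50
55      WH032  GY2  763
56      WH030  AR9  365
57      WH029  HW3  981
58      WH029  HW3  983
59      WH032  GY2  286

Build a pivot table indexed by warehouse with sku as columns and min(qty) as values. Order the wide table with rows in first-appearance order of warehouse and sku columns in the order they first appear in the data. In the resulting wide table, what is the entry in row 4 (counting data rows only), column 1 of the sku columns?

With rows in first-appearance order of warehouse, row 4 is warehouse=WH029. sku columns in first-appearance order: HW3, CC6, AR9, GY2; column 1 is HW3.
Long rows with warehouse=WH029, sku=HW3: min(488, 981, 983) = 488.

488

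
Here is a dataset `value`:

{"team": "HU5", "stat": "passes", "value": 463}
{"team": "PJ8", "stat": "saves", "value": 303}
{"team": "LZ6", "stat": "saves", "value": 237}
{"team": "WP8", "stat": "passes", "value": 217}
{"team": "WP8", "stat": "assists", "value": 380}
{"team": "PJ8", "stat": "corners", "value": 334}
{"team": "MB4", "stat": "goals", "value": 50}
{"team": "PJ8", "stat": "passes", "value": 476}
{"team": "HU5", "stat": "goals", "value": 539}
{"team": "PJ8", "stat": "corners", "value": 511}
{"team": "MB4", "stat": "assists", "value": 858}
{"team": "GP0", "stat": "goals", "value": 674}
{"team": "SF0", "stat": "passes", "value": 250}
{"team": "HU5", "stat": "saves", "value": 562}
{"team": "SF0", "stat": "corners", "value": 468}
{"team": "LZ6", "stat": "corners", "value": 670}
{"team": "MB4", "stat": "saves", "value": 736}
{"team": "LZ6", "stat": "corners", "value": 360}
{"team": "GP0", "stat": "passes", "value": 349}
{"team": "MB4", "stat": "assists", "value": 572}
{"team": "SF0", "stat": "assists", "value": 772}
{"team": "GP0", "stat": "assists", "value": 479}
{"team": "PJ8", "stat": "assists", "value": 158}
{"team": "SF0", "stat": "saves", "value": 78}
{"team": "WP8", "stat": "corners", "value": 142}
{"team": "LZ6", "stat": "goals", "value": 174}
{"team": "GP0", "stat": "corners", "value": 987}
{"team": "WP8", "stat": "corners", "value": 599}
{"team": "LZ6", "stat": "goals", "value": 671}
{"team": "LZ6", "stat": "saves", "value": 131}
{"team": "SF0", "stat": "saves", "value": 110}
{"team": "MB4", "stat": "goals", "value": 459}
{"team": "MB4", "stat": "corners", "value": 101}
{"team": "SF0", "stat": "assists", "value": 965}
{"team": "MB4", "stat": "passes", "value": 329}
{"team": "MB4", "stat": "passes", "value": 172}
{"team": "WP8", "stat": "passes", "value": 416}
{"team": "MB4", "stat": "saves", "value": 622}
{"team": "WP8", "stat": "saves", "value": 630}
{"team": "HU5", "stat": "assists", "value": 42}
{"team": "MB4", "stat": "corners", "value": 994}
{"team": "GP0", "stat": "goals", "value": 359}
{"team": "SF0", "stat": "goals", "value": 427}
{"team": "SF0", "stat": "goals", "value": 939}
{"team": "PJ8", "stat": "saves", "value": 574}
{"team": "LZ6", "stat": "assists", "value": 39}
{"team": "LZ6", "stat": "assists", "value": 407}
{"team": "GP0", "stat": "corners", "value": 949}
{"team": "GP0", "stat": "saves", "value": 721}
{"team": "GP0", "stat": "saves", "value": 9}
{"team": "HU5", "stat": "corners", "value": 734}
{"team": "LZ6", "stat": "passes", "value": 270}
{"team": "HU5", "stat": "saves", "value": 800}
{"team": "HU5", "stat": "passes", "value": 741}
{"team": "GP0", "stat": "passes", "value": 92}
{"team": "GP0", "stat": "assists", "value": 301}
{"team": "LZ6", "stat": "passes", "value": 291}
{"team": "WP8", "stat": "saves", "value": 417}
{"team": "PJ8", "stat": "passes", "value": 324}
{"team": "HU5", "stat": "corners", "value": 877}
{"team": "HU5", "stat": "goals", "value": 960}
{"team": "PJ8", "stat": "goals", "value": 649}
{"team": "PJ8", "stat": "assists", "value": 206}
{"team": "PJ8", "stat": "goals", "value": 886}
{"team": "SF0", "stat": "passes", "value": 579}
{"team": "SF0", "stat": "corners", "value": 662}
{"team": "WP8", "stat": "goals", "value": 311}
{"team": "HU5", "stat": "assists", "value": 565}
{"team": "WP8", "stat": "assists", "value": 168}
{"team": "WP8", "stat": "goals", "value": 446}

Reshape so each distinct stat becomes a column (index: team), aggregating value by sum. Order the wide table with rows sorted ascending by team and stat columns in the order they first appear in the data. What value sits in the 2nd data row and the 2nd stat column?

1362

With rows sorted ascending by team, row 2 is team=HU5. stat columns in first-appearance order: passes, saves, assists, corners, goals; column 2 is saves.
Long rows with team=HU5, stat=saves: 562 + 800 = 1362.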